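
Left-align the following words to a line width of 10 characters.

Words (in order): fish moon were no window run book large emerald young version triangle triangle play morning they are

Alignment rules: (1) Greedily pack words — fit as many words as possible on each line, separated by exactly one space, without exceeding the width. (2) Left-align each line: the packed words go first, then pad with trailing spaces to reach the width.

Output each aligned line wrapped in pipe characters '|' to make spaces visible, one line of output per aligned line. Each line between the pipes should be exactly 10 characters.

Answer: |fish moon |
|were no   |
|window run|
|book large|
|emerald   |
|young     |
|version   |
|triangle  |
|triangle  |
|play      |
|morning   |
|they are  |

Derivation:
Line 1: ['fish', 'moon'] (min_width=9, slack=1)
Line 2: ['were', 'no'] (min_width=7, slack=3)
Line 3: ['window', 'run'] (min_width=10, slack=0)
Line 4: ['book', 'large'] (min_width=10, slack=0)
Line 5: ['emerald'] (min_width=7, slack=3)
Line 6: ['young'] (min_width=5, slack=5)
Line 7: ['version'] (min_width=7, slack=3)
Line 8: ['triangle'] (min_width=8, slack=2)
Line 9: ['triangle'] (min_width=8, slack=2)
Line 10: ['play'] (min_width=4, slack=6)
Line 11: ['morning'] (min_width=7, slack=3)
Line 12: ['they', 'are'] (min_width=8, slack=2)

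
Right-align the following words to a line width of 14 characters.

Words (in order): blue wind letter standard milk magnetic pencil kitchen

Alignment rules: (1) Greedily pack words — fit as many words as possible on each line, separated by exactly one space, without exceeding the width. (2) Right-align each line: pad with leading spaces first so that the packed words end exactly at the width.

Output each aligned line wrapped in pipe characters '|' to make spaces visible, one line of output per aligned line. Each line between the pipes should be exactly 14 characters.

Line 1: ['blue', 'wind'] (min_width=9, slack=5)
Line 2: ['letter'] (min_width=6, slack=8)
Line 3: ['standard', 'milk'] (min_width=13, slack=1)
Line 4: ['magnetic'] (min_width=8, slack=6)
Line 5: ['pencil', 'kitchen'] (min_width=14, slack=0)

Answer: |     blue wind|
|        letter|
| standard milk|
|      magnetic|
|pencil kitchen|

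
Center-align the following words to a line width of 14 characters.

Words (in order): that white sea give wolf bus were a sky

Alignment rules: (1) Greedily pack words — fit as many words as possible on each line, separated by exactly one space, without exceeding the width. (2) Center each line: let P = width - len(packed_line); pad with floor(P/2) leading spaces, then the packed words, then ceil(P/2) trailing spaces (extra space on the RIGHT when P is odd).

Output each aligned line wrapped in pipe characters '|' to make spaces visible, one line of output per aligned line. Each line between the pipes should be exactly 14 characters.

Line 1: ['that', 'white', 'sea'] (min_width=14, slack=0)
Line 2: ['give', 'wolf', 'bus'] (min_width=13, slack=1)
Line 3: ['were', 'a', 'sky'] (min_width=10, slack=4)

Answer: |that white sea|
|give wolf bus |
|  were a sky  |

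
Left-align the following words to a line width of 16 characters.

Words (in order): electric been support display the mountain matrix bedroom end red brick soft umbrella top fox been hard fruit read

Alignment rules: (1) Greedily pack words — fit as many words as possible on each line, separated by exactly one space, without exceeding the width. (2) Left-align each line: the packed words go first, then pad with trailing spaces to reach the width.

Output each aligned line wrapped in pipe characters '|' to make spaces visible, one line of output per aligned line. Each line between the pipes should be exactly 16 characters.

Line 1: ['electric', 'been'] (min_width=13, slack=3)
Line 2: ['support', 'display'] (min_width=15, slack=1)
Line 3: ['the', 'mountain'] (min_width=12, slack=4)
Line 4: ['matrix', 'bedroom'] (min_width=14, slack=2)
Line 5: ['end', 'red', 'brick'] (min_width=13, slack=3)
Line 6: ['soft', 'umbrella'] (min_width=13, slack=3)
Line 7: ['top', 'fox', 'been'] (min_width=12, slack=4)
Line 8: ['hard', 'fruit', 'read'] (min_width=15, slack=1)

Answer: |electric been   |
|support display |
|the mountain    |
|matrix bedroom  |
|end red brick   |
|soft umbrella   |
|top fox been    |
|hard fruit read |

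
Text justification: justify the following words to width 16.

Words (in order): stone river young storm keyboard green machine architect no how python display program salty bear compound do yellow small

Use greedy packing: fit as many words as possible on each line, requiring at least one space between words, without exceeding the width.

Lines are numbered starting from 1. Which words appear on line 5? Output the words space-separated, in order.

Line 1: ['stone', 'river'] (min_width=11, slack=5)
Line 2: ['young', 'storm'] (min_width=11, slack=5)
Line 3: ['keyboard', 'green'] (min_width=14, slack=2)
Line 4: ['machine'] (min_width=7, slack=9)
Line 5: ['architect', 'no', 'how'] (min_width=16, slack=0)
Line 6: ['python', 'display'] (min_width=14, slack=2)
Line 7: ['program', 'salty'] (min_width=13, slack=3)
Line 8: ['bear', 'compound', 'do'] (min_width=16, slack=0)
Line 9: ['yellow', 'small'] (min_width=12, slack=4)

Answer: architect no how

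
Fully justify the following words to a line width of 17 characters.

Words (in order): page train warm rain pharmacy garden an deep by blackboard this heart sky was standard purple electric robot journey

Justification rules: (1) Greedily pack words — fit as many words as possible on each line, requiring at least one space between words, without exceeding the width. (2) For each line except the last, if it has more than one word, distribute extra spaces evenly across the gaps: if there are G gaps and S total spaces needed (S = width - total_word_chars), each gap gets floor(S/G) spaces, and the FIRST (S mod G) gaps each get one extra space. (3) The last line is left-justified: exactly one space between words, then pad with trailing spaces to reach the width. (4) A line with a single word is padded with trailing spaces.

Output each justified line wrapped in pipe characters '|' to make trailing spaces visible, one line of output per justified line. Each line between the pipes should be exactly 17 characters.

Answer: |page  train  warm|
|rain     pharmacy|
|garden an deep by|
|blackboard   this|
|heart   sky   was|
|standard   purple|
|electric    robot|
|journey          |

Derivation:
Line 1: ['page', 'train', 'warm'] (min_width=15, slack=2)
Line 2: ['rain', 'pharmacy'] (min_width=13, slack=4)
Line 3: ['garden', 'an', 'deep', 'by'] (min_width=17, slack=0)
Line 4: ['blackboard', 'this'] (min_width=15, slack=2)
Line 5: ['heart', 'sky', 'was'] (min_width=13, slack=4)
Line 6: ['standard', 'purple'] (min_width=15, slack=2)
Line 7: ['electric', 'robot'] (min_width=14, slack=3)
Line 8: ['journey'] (min_width=7, slack=10)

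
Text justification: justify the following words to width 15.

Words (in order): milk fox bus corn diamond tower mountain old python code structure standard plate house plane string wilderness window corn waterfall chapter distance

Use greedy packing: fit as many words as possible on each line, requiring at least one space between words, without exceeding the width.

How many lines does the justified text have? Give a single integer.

Line 1: ['milk', 'fox', 'bus'] (min_width=12, slack=3)
Line 2: ['corn', 'diamond'] (min_width=12, slack=3)
Line 3: ['tower', 'mountain'] (min_width=14, slack=1)
Line 4: ['old', 'python', 'code'] (min_width=15, slack=0)
Line 5: ['structure'] (min_width=9, slack=6)
Line 6: ['standard', 'plate'] (min_width=14, slack=1)
Line 7: ['house', 'plane'] (min_width=11, slack=4)
Line 8: ['string'] (min_width=6, slack=9)
Line 9: ['wilderness'] (min_width=10, slack=5)
Line 10: ['window', 'corn'] (min_width=11, slack=4)
Line 11: ['waterfall'] (min_width=9, slack=6)
Line 12: ['chapter'] (min_width=7, slack=8)
Line 13: ['distance'] (min_width=8, slack=7)
Total lines: 13

Answer: 13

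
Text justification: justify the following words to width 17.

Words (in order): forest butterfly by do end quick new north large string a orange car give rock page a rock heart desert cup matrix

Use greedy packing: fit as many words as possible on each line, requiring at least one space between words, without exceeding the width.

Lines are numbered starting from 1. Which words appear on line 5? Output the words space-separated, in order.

Line 1: ['forest', 'butterfly'] (min_width=16, slack=1)
Line 2: ['by', 'do', 'end', 'quick'] (min_width=15, slack=2)
Line 3: ['new', 'north', 'large'] (min_width=15, slack=2)
Line 4: ['string', 'a', 'orange'] (min_width=15, slack=2)
Line 5: ['car', 'give', 'rock'] (min_width=13, slack=4)
Line 6: ['page', 'a', 'rock', 'heart'] (min_width=17, slack=0)
Line 7: ['desert', 'cup', 'matrix'] (min_width=17, slack=0)

Answer: car give rock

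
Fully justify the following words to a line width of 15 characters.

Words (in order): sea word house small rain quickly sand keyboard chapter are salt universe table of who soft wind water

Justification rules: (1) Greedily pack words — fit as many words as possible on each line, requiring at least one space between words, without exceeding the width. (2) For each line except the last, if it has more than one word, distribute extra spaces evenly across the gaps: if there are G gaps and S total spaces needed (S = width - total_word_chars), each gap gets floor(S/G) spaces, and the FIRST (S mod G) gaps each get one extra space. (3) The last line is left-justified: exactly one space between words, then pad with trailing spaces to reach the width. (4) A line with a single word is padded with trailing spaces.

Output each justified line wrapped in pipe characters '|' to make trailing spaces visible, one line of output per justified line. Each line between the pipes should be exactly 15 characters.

Answer: |sea  word house|
|small      rain|
|quickly    sand|
|keyboard       |
|chapter     are|
|salt   universe|
|table   of  who|
|soft wind water|

Derivation:
Line 1: ['sea', 'word', 'house'] (min_width=14, slack=1)
Line 2: ['small', 'rain'] (min_width=10, slack=5)
Line 3: ['quickly', 'sand'] (min_width=12, slack=3)
Line 4: ['keyboard'] (min_width=8, slack=7)
Line 5: ['chapter', 'are'] (min_width=11, slack=4)
Line 6: ['salt', 'universe'] (min_width=13, slack=2)
Line 7: ['table', 'of', 'who'] (min_width=12, slack=3)
Line 8: ['soft', 'wind', 'water'] (min_width=15, slack=0)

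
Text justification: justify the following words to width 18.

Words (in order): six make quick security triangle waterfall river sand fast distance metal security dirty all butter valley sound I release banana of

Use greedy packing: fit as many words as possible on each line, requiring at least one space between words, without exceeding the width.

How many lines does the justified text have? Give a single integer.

Answer: 8

Derivation:
Line 1: ['six', 'make', 'quick'] (min_width=14, slack=4)
Line 2: ['security', 'triangle'] (min_width=17, slack=1)
Line 3: ['waterfall', 'river'] (min_width=15, slack=3)
Line 4: ['sand', 'fast', 'distance'] (min_width=18, slack=0)
Line 5: ['metal', 'security'] (min_width=14, slack=4)
Line 6: ['dirty', 'all', 'butter'] (min_width=16, slack=2)
Line 7: ['valley', 'sound', 'I'] (min_width=14, slack=4)
Line 8: ['release', 'banana', 'of'] (min_width=17, slack=1)
Total lines: 8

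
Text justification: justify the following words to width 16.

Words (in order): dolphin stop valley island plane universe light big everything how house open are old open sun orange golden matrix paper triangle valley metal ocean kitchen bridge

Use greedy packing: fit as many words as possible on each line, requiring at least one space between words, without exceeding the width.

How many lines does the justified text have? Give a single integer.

Answer: 12

Derivation:
Line 1: ['dolphin', 'stop'] (min_width=12, slack=4)
Line 2: ['valley', 'island'] (min_width=13, slack=3)
Line 3: ['plane', 'universe'] (min_width=14, slack=2)
Line 4: ['light', 'big'] (min_width=9, slack=7)
Line 5: ['everything', 'how'] (min_width=14, slack=2)
Line 6: ['house', 'open', 'are'] (min_width=14, slack=2)
Line 7: ['old', 'open', 'sun'] (min_width=12, slack=4)
Line 8: ['orange', 'golden'] (min_width=13, slack=3)
Line 9: ['matrix', 'paper'] (min_width=12, slack=4)
Line 10: ['triangle', 'valley'] (min_width=15, slack=1)
Line 11: ['metal', 'ocean'] (min_width=11, slack=5)
Line 12: ['kitchen', 'bridge'] (min_width=14, slack=2)
Total lines: 12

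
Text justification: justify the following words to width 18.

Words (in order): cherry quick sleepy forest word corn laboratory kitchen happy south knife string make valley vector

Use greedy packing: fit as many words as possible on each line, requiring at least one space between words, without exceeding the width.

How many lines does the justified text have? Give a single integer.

Line 1: ['cherry', 'quick'] (min_width=12, slack=6)
Line 2: ['sleepy', 'forest', 'word'] (min_width=18, slack=0)
Line 3: ['corn', 'laboratory'] (min_width=15, slack=3)
Line 4: ['kitchen', 'happy'] (min_width=13, slack=5)
Line 5: ['south', 'knife', 'string'] (min_width=18, slack=0)
Line 6: ['make', 'valley', 'vector'] (min_width=18, slack=0)
Total lines: 6

Answer: 6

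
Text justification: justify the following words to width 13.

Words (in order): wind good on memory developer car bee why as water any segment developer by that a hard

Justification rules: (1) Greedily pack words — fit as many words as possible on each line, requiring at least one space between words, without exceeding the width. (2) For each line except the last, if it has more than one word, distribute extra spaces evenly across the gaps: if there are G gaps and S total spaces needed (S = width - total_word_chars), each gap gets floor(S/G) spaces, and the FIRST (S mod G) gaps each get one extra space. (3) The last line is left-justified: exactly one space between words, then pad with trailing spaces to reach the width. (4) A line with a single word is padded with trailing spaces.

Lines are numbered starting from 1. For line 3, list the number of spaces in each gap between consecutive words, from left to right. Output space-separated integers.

Answer: 1

Derivation:
Line 1: ['wind', 'good', 'on'] (min_width=12, slack=1)
Line 2: ['memory'] (min_width=6, slack=7)
Line 3: ['developer', 'car'] (min_width=13, slack=0)
Line 4: ['bee', 'why', 'as'] (min_width=10, slack=3)
Line 5: ['water', 'any'] (min_width=9, slack=4)
Line 6: ['segment'] (min_width=7, slack=6)
Line 7: ['developer', 'by'] (min_width=12, slack=1)
Line 8: ['that', 'a', 'hard'] (min_width=11, slack=2)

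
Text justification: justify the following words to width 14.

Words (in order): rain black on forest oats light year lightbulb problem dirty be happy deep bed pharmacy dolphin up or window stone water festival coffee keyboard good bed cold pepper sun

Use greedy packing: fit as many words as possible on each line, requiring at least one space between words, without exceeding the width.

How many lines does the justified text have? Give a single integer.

Line 1: ['rain', 'black', 'on'] (min_width=13, slack=1)
Line 2: ['forest', 'oats'] (min_width=11, slack=3)
Line 3: ['light', 'year'] (min_width=10, slack=4)
Line 4: ['lightbulb'] (min_width=9, slack=5)
Line 5: ['problem', 'dirty'] (min_width=13, slack=1)
Line 6: ['be', 'happy', 'deep'] (min_width=13, slack=1)
Line 7: ['bed', 'pharmacy'] (min_width=12, slack=2)
Line 8: ['dolphin', 'up', 'or'] (min_width=13, slack=1)
Line 9: ['window', 'stone'] (min_width=12, slack=2)
Line 10: ['water', 'festival'] (min_width=14, slack=0)
Line 11: ['coffee'] (min_width=6, slack=8)
Line 12: ['keyboard', 'good'] (min_width=13, slack=1)
Line 13: ['bed', 'cold'] (min_width=8, slack=6)
Line 14: ['pepper', 'sun'] (min_width=10, slack=4)
Total lines: 14

Answer: 14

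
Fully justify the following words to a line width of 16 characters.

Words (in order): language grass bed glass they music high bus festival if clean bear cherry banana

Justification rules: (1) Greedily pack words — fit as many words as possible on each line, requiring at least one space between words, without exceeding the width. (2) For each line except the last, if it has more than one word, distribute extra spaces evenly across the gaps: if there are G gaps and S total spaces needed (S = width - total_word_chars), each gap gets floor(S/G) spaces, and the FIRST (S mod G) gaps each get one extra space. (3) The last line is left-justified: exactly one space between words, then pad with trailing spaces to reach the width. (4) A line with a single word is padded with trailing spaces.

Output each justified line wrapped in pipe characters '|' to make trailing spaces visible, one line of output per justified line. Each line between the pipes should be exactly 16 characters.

Answer: |language   grass|
|bed  glass  they|
|music  high  bus|
|festival      if|
|clean       bear|
|cherry banana   |

Derivation:
Line 1: ['language', 'grass'] (min_width=14, slack=2)
Line 2: ['bed', 'glass', 'they'] (min_width=14, slack=2)
Line 3: ['music', 'high', 'bus'] (min_width=14, slack=2)
Line 4: ['festival', 'if'] (min_width=11, slack=5)
Line 5: ['clean', 'bear'] (min_width=10, slack=6)
Line 6: ['cherry', 'banana'] (min_width=13, slack=3)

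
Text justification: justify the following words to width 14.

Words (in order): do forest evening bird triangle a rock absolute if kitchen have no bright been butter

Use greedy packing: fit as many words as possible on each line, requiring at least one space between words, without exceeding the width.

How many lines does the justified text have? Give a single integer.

Answer: 7

Derivation:
Line 1: ['do', 'forest'] (min_width=9, slack=5)
Line 2: ['evening', 'bird'] (min_width=12, slack=2)
Line 3: ['triangle', 'a'] (min_width=10, slack=4)
Line 4: ['rock', 'absolute'] (min_width=13, slack=1)
Line 5: ['if', 'kitchen'] (min_width=10, slack=4)
Line 6: ['have', 'no', 'bright'] (min_width=14, slack=0)
Line 7: ['been', 'butter'] (min_width=11, slack=3)
Total lines: 7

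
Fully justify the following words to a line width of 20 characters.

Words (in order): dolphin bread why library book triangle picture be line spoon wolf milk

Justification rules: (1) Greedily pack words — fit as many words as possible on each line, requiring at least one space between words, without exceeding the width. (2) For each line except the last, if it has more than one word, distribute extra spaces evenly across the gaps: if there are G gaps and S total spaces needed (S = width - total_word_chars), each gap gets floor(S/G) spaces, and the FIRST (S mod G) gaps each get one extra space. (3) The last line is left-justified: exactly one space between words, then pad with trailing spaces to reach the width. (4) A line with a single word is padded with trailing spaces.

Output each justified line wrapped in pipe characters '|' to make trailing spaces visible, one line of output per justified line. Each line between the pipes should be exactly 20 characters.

Answer: |dolphin   bread  why|
|library         book|
|triangle  picture be|
|line spoon wolf milk|

Derivation:
Line 1: ['dolphin', 'bread', 'why'] (min_width=17, slack=3)
Line 2: ['library', 'book'] (min_width=12, slack=8)
Line 3: ['triangle', 'picture', 'be'] (min_width=19, slack=1)
Line 4: ['line', 'spoon', 'wolf', 'milk'] (min_width=20, slack=0)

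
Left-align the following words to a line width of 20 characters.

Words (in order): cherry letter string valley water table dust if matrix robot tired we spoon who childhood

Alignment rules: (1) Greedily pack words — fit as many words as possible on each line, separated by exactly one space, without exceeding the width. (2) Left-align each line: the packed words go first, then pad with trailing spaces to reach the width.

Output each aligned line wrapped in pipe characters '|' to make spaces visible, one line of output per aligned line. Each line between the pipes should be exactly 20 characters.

Answer: |cherry letter string|
|valley water table  |
|dust if matrix robot|
|tired we spoon who  |
|childhood           |

Derivation:
Line 1: ['cherry', 'letter', 'string'] (min_width=20, slack=0)
Line 2: ['valley', 'water', 'table'] (min_width=18, slack=2)
Line 3: ['dust', 'if', 'matrix', 'robot'] (min_width=20, slack=0)
Line 4: ['tired', 'we', 'spoon', 'who'] (min_width=18, slack=2)
Line 5: ['childhood'] (min_width=9, slack=11)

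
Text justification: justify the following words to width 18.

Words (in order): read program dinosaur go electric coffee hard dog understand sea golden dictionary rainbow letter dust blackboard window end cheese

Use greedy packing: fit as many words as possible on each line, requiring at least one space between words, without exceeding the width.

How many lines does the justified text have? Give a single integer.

Answer: 9

Derivation:
Line 1: ['read', 'program'] (min_width=12, slack=6)
Line 2: ['dinosaur', 'go'] (min_width=11, slack=7)
Line 3: ['electric', 'coffee'] (min_width=15, slack=3)
Line 4: ['hard', 'dog'] (min_width=8, slack=10)
Line 5: ['understand', 'sea'] (min_width=14, slack=4)
Line 6: ['golden', 'dictionary'] (min_width=17, slack=1)
Line 7: ['rainbow', 'letter'] (min_width=14, slack=4)
Line 8: ['dust', 'blackboard'] (min_width=15, slack=3)
Line 9: ['window', 'end', 'cheese'] (min_width=17, slack=1)
Total lines: 9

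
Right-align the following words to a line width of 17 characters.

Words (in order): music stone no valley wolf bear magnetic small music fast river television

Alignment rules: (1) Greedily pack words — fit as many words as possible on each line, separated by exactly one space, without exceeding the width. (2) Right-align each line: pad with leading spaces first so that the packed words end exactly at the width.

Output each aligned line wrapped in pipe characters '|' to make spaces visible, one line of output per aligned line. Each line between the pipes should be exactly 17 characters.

Line 1: ['music', 'stone', 'no'] (min_width=14, slack=3)
Line 2: ['valley', 'wolf', 'bear'] (min_width=16, slack=1)
Line 3: ['magnetic', 'small'] (min_width=14, slack=3)
Line 4: ['music', 'fast', 'river'] (min_width=16, slack=1)
Line 5: ['television'] (min_width=10, slack=7)

Answer: |   music stone no|
| valley wolf bear|
|   magnetic small|
| music fast river|
|       television|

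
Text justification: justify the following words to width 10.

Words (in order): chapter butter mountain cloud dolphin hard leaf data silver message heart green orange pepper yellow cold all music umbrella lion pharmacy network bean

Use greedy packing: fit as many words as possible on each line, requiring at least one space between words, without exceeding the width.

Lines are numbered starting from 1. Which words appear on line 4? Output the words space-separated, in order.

Answer: cloud

Derivation:
Line 1: ['chapter'] (min_width=7, slack=3)
Line 2: ['butter'] (min_width=6, slack=4)
Line 3: ['mountain'] (min_width=8, slack=2)
Line 4: ['cloud'] (min_width=5, slack=5)
Line 5: ['dolphin'] (min_width=7, slack=3)
Line 6: ['hard', 'leaf'] (min_width=9, slack=1)
Line 7: ['data'] (min_width=4, slack=6)
Line 8: ['silver'] (min_width=6, slack=4)
Line 9: ['message'] (min_width=7, slack=3)
Line 10: ['heart'] (min_width=5, slack=5)
Line 11: ['green'] (min_width=5, slack=5)
Line 12: ['orange'] (min_width=6, slack=4)
Line 13: ['pepper'] (min_width=6, slack=4)
Line 14: ['yellow'] (min_width=6, slack=4)
Line 15: ['cold', 'all'] (min_width=8, slack=2)
Line 16: ['music'] (min_width=5, slack=5)
Line 17: ['umbrella'] (min_width=8, slack=2)
Line 18: ['lion'] (min_width=4, slack=6)
Line 19: ['pharmacy'] (min_width=8, slack=2)
Line 20: ['network'] (min_width=7, slack=3)
Line 21: ['bean'] (min_width=4, slack=6)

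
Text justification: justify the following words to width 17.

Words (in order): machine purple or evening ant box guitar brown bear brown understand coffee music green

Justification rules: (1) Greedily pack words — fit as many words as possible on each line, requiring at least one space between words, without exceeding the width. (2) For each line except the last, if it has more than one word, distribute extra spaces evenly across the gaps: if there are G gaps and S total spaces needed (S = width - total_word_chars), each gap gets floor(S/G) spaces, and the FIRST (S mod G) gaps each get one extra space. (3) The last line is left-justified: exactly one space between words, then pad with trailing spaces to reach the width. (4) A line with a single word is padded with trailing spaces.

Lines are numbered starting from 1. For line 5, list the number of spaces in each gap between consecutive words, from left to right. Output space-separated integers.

Answer: 6

Derivation:
Line 1: ['machine', 'purple', 'or'] (min_width=17, slack=0)
Line 2: ['evening', 'ant', 'box'] (min_width=15, slack=2)
Line 3: ['guitar', 'brown', 'bear'] (min_width=17, slack=0)
Line 4: ['brown', 'understand'] (min_width=16, slack=1)
Line 5: ['coffee', 'music'] (min_width=12, slack=5)
Line 6: ['green'] (min_width=5, slack=12)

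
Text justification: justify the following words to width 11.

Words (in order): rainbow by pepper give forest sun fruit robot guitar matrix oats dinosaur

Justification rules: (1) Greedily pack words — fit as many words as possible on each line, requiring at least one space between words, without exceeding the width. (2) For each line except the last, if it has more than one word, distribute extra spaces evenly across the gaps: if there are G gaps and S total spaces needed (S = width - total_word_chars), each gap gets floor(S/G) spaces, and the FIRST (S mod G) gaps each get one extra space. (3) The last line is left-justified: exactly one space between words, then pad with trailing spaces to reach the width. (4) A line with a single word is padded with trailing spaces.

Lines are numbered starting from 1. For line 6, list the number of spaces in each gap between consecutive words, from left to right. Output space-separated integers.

Answer: 1

Derivation:
Line 1: ['rainbow', 'by'] (min_width=10, slack=1)
Line 2: ['pepper', 'give'] (min_width=11, slack=0)
Line 3: ['forest', 'sun'] (min_width=10, slack=1)
Line 4: ['fruit', 'robot'] (min_width=11, slack=0)
Line 5: ['guitar'] (min_width=6, slack=5)
Line 6: ['matrix', 'oats'] (min_width=11, slack=0)
Line 7: ['dinosaur'] (min_width=8, slack=3)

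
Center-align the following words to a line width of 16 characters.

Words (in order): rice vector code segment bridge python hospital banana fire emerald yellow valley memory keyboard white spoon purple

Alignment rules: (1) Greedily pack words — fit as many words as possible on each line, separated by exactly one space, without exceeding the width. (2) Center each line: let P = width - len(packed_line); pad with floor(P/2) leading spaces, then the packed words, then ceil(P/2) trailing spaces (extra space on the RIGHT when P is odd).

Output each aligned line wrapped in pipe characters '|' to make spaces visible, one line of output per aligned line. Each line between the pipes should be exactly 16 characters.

Answer: |rice vector code|
| segment bridge |
|python hospital |
|  banana fire   |
| emerald yellow |
| valley memory  |
| keyboard white |
|  spoon purple  |

Derivation:
Line 1: ['rice', 'vector', 'code'] (min_width=16, slack=0)
Line 2: ['segment', 'bridge'] (min_width=14, slack=2)
Line 3: ['python', 'hospital'] (min_width=15, slack=1)
Line 4: ['banana', 'fire'] (min_width=11, slack=5)
Line 5: ['emerald', 'yellow'] (min_width=14, slack=2)
Line 6: ['valley', 'memory'] (min_width=13, slack=3)
Line 7: ['keyboard', 'white'] (min_width=14, slack=2)
Line 8: ['spoon', 'purple'] (min_width=12, slack=4)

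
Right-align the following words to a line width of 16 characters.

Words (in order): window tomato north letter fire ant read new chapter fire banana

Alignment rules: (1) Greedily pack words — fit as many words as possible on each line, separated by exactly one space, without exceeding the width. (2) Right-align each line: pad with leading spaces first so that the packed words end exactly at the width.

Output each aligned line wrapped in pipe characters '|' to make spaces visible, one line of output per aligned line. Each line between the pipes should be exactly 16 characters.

Answer: |   window tomato|
|    north letter|
|   fire ant read|
|new chapter fire|
|          banana|

Derivation:
Line 1: ['window', 'tomato'] (min_width=13, slack=3)
Line 2: ['north', 'letter'] (min_width=12, slack=4)
Line 3: ['fire', 'ant', 'read'] (min_width=13, slack=3)
Line 4: ['new', 'chapter', 'fire'] (min_width=16, slack=0)
Line 5: ['banana'] (min_width=6, slack=10)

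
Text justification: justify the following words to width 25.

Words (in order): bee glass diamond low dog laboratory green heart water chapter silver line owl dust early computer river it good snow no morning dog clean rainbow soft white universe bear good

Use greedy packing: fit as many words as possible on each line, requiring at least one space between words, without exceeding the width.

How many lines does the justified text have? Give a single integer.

Answer: 8

Derivation:
Line 1: ['bee', 'glass', 'diamond', 'low', 'dog'] (min_width=25, slack=0)
Line 2: ['laboratory', 'green', 'heart'] (min_width=22, slack=3)
Line 3: ['water', 'chapter', 'silver', 'line'] (min_width=25, slack=0)
Line 4: ['owl', 'dust', 'early', 'computer'] (min_width=23, slack=2)
Line 5: ['river', 'it', 'good', 'snow', 'no'] (min_width=21, slack=4)
Line 6: ['morning', 'dog', 'clean', 'rainbow'] (min_width=25, slack=0)
Line 7: ['soft', 'white', 'universe', 'bear'] (min_width=24, slack=1)
Line 8: ['good'] (min_width=4, slack=21)
Total lines: 8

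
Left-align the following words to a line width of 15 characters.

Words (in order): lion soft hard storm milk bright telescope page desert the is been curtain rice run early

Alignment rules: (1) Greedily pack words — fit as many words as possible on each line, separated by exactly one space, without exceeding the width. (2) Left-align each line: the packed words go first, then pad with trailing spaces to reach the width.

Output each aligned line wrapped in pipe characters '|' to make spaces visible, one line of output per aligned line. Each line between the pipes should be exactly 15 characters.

Line 1: ['lion', 'soft', 'hard'] (min_width=14, slack=1)
Line 2: ['storm', 'milk'] (min_width=10, slack=5)
Line 3: ['bright'] (min_width=6, slack=9)
Line 4: ['telescope', 'page'] (min_width=14, slack=1)
Line 5: ['desert', 'the', 'is'] (min_width=13, slack=2)
Line 6: ['been', 'curtain'] (min_width=12, slack=3)
Line 7: ['rice', 'run', 'early'] (min_width=14, slack=1)

Answer: |lion soft hard |
|storm milk     |
|bright         |
|telescope page |
|desert the is  |
|been curtain   |
|rice run early |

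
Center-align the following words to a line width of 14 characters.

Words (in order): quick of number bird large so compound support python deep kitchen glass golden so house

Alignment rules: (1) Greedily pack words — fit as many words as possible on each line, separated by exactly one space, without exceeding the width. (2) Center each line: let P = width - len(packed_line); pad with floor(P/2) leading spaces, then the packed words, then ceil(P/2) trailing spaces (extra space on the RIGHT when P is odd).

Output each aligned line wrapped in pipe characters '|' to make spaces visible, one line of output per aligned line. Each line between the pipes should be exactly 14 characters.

Answer: |   quick of   |
| number bird  |
|   large so   |
|   compound   |
|support python|
| deep kitchen |
| glass golden |
|   so house   |

Derivation:
Line 1: ['quick', 'of'] (min_width=8, slack=6)
Line 2: ['number', 'bird'] (min_width=11, slack=3)
Line 3: ['large', 'so'] (min_width=8, slack=6)
Line 4: ['compound'] (min_width=8, slack=6)
Line 5: ['support', 'python'] (min_width=14, slack=0)
Line 6: ['deep', 'kitchen'] (min_width=12, slack=2)
Line 7: ['glass', 'golden'] (min_width=12, slack=2)
Line 8: ['so', 'house'] (min_width=8, slack=6)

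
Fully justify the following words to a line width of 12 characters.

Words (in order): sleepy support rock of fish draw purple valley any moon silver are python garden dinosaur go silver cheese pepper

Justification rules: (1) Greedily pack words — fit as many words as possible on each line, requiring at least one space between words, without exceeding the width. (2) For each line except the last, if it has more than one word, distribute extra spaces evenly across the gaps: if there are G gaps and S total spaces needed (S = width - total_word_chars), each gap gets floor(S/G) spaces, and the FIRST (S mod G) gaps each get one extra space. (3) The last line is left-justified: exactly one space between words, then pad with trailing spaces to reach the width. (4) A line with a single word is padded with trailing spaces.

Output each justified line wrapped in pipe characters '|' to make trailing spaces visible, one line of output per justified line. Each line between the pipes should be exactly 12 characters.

Answer: |sleepy      |
|support rock|
|of fish draw|
|purple      |
|valley   any|
|moon  silver|
|are   python|
|garden      |
|dinosaur  go|
|silver      |
|cheese      |
|pepper      |

Derivation:
Line 1: ['sleepy'] (min_width=6, slack=6)
Line 2: ['support', 'rock'] (min_width=12, slack=0)
Line 3: ['of', 'fish', 'draw'] (min_width=12, slack=0)
Line 4: ['purple'] (min_width=6, slack=6)
Line 5: ['valley', 'any'] (min_width=10, slack=2)
Line 6: ['moon', 'silver'] (min_width=11, slack=1)
Line 7: ['are', 'python'] (min_width=10, slack=2)
Line 8: ['garden'] (min_width=6, slack=6)
Line 9: ['dinosaur', 'go'] (min_width=11, slack=1)
Line 10: ['silver'] (min_width=6, slack=6)
Line 11: ['cheese'] (min_width=6, slack=6)
Line 12: ['pepper'] (min_width=6, slack=6)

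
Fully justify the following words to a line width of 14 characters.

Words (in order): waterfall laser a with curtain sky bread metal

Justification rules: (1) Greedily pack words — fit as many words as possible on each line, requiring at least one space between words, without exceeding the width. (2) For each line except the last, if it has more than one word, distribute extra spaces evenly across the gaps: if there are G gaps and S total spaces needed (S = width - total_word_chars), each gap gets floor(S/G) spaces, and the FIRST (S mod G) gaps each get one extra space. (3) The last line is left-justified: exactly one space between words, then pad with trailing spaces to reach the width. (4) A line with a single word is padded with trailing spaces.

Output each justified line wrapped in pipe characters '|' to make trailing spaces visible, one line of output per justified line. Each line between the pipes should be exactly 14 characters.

Line 1: ['waterfall'] (min_width=9, slack=5)
Line 2: ['laser', 'a', 'with'] (min_width=12, slack=2)
Line 3: ['curtain', 'sky'] (min_width=11, slack=3)
Line 4: ['bread', 'metal'] (min_width=11, slack=3)

Answer: |waterfall     |
|laser  a  with|
|curtain    sky|
|bread metal   |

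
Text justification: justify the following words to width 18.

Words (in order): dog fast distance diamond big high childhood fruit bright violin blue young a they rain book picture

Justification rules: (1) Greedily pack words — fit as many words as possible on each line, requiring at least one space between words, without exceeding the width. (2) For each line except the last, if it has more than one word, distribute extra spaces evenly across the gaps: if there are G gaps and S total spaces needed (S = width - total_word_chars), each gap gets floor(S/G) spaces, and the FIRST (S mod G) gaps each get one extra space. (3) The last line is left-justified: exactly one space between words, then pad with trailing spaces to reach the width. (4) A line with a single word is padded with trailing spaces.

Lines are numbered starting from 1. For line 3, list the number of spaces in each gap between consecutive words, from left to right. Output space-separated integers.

Answer: 4

Derivation:
Line 1: ['dog', 'fast', 'distance'] (min_width=17, slack=1)
Line 2: ['diamond', 'big', 'high'] (min_width=16, slack=2)
Line 3: ['childhood', 'fruit'] (min_width=15, slack=3)
Line 4: ['bright', 'violin', 'blue'] (min_width=18, slack=0)
Line 5: ['young', 'a', 'they', 'rain'] (min_width=17, slack=1)
Line 6: ['book', 'picture'] (min_width=12, slack=6)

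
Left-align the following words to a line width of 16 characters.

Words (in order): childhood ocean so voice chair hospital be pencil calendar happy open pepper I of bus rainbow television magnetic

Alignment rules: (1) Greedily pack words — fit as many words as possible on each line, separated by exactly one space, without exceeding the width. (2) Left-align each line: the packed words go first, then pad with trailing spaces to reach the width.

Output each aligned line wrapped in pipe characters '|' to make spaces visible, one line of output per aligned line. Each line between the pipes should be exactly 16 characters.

Answer: |childhood ocean |
|so voice chair  |
|hospital be     |
|pencil calendar |
|happy open      |
|pepper I of bus |
|rainbow         |
|television      |
|magnetic        |

Derivation:
Line 1: ['childhood', 'ocean'] (min_width=15, slack=1)
Line 2: ['so', 'voice', 'chair'] (min_width=14, slack=2)
Line 3: ['hospital', 'be'] (min_width=11, slack=5)
Line 4: ['pencil', 'calendar'] (min_width=15, slack=1)
Line 5: ['happy', 'open'] (min_width=10, slack=6)
Line 6: ['pepper', 'I', 'of', 'bus'] (min_width=15, slack=1)
Line 7: ['rainbow'] (min_width=7, slack=9)
Line 8: ['television'] (min_width=10, slack=6)
Line 9: ['magnetic'] (min_width=8, slack=8)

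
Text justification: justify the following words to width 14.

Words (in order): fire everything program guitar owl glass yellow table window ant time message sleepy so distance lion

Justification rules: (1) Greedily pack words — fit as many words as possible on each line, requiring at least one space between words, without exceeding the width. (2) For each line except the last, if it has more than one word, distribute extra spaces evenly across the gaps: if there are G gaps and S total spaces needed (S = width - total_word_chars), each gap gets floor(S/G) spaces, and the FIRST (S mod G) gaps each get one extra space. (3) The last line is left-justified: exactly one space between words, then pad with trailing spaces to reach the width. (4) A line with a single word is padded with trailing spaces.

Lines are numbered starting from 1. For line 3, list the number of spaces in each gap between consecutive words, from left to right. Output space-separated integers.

Answer: 1

Derivation:
Line 1: ['fire'] (min_width=4, slack=10)
Line 2: ['everything'] (min_width=10, slack=4)
Line 3: ['program', 'guitar'] (min_width=14, slack=0)
Line 4: ['owl', 'glass'] (min_width=9, slack=5)
Line 5: ['yellow', 'table'] (min_width=12, slack=2)
Line 6: ['window', 'ant'] (min_width=10, slack=4)
Line 7: ['time', 'message'] (min_width=12, slack=2)
Line 8: ['sleepy', 'so'] (min_width=9, slack=5)
Line 9: ['distance', 'lion'] (min_width=13, slack=1)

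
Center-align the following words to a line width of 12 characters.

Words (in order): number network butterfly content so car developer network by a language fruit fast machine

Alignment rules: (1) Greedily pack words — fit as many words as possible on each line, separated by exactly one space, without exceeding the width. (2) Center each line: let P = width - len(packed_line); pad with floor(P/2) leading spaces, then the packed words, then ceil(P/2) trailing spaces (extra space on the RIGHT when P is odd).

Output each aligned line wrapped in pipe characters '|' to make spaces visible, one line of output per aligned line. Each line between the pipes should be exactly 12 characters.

Line 1: ['number'] (min_width=6, slack=6)
Line 2: ['network'] (min_width=7, slack=5)
Line 3: ['butterfly'] (min_width=9, slack=3)
Line 4: ['content', 'so'] (min_width=10, slack=2)
Line 5: ['car'] (min_width=3, slack=9)
Line 6: ['developer'] (min_width=9, slack=3)
Line 7: ['network', 'by', 'a'] (min_width=12, slack=0)
Line 8: ['language'] (min_width=8, slack=4)
Line 9: ['fruit', 'fast'] (min_width=10, slack=2)
Line 10: ['machine'] (min_width=7, slack=5)

Answer: |   number   |
|  network   |
| butterfly  |
| content so |
|    car     |
| developer  |
|network by a|
|  language  |
| fruit fast |
|  machine   |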